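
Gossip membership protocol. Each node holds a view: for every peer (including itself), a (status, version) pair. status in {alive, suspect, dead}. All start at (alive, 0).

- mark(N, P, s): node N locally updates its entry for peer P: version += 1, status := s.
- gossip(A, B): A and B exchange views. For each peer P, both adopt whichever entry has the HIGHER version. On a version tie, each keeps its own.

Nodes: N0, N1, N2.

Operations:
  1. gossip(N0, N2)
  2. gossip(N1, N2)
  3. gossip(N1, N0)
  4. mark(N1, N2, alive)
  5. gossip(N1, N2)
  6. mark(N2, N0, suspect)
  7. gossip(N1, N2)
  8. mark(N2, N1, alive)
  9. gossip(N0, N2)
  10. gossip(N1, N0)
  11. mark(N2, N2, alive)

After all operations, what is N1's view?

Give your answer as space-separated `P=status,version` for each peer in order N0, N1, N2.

Answer: N0=suspect,1 N1=alive,1 N2=alive,1

Derivation:
Op 1: gossip N0<->N2 -> N0.N0=(alive,v0) N0.N1=(alive,v0) N0.N2=(alive,v0) | N2.N0=(alive,v0) N2.N1=(alive,v0) N2.N2=(alive,v0)
Op 2: gossip N1<->N2 -> N1.N0=(alive,v0) N1.N1=(alive,v0) N1.N2=(alive,v0) | N2.N0=(alive,v0) N2.N1=(alive,v0) N2.N2=(alive,v0)
Op 3: gossip N1<->N0 -> N1.N0=(alive,v0) N1.N1=(alive,v0) N1.N2=(alive,v0) | N0.N0=(alive,v0) N0.N1=(alive,v0) N0.N2=(alive,v0)
Op 4: N1 marks N2=alive -> (alive,v1)
Op 5: gossip N1<->N2 -> N1.N0=(alive,v0) N1.N1=(alive,v0) N1.N2=(alive,v1) | N2.N0=(alive,v0) N2.N1=(alive,v0) N2.N2=(alive,v1)
Op 6: N2 marks N0=suspect -> (suspect,v1)
Op 7: gossip N1<->N2 -> N1.N0=(suspect,v1) N1.N1=(alive,v0) N1.N2=(alive,v1) | N2.N0=(suspect,v1) N2.N1=(alive,v0) N2.N2=(alive,v1)
Op 8: N2 marks N1=alive -> (alive,v1)
Op 9: gossip N0<->N2 -> N0.N0=(suspect,v1) N0.N1=(alive,v1) N0.N2=(alive,v1) | N2.N0=(suspect,v1) N2.N1=(alive,v1) N2.N2=(alive,v1)
Op 10: gossip N1<->N0 -> N1.N0=(suspect,v1) N1.N1=(alive,v1) N1.N2=(alive,v1) | N0.N0=(suspect,v1) N0.N1=(alive,v1) N0.N2=(alive,v1)
Op 11: N2 marks N2=alive -> (alive,v2)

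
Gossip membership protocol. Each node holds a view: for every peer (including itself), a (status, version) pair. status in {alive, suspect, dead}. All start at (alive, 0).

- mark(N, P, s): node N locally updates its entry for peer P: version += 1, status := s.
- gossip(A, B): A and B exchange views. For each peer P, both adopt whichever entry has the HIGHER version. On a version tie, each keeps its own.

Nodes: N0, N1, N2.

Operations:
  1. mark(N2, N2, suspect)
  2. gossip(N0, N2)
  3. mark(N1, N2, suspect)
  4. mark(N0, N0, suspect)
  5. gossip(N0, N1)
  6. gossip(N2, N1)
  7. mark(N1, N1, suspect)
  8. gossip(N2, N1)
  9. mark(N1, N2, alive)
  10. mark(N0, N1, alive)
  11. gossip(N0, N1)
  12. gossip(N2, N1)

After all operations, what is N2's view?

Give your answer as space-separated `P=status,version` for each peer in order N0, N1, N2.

Answer: N0=suspect,1 N1=suspect,1 N2=alive,2

Derivation:
Op 1: N2 marks N2=suspect -> (suspect,v1)
Op 2: gossip N0<->N2 -> N0.N0=(alive,v0) N0.N1=(alive,v0) N0.N2=(suspect,v1) | N2.N0=(alive,v0) N2.N1=(alive,v0) N2.N2=(suspect,v1)
Op 3: N1 marks N2=suspect -> (suspect,v1)
Op 4: N0 marks N0=suspect -> (suspect,v1)
Op 5: gossip N0<->N1 -> N0.N0=(suspect,v1) N0.N1=(alive,v0) N0.N2=(suspect,v1) | N1.N0=(suspect,v1) N1.N1=(alive,v0) N1.N2=(suspect,v1)
Op 6: gossip N2<->N1 -> N2.N0=(suspect,v1) N2.N1=(alive,v0) N2.N2=(suspect,v1) | N1.N0=(suspect,v1) N1.N1=(alive,v0) N1.N2=(suspect,v1)
Op 7: N1 marks N1=suspect -> (suspect,v1)
Op 8: gossip N2<->N1 -> N2.N0=(suspect,v1) N2.N1=(suspect,v1) N2.N2=(suspect,v1) | N1.N0=(suspect,v1) N1.N1=(suspect,v1) N1.N2=(suspect,v1)
Op 9: N1 marks N2=alive -> (alive,v2)
Op 10: N0 marks N1=alive -> (alive,v1)
Op 11: gossip N0<->N1 -> N0.N0=(suspect,v1) N0.N1=(alive,v1) N0.N2=(alive,v2) | N1.N0=(suspect,v1) N1.N1=(suspect,v1) N1.N2=(alive,v2)
Op 12: gossip N2<->N1 -> N2.N0=(suspect,v1) N2.N1=(suspect,v1) N2.N2=(alive,v2) | N1.N0=(suspect,v1) N1.N1=(suspect,v1) N1.N2=(alive,v2)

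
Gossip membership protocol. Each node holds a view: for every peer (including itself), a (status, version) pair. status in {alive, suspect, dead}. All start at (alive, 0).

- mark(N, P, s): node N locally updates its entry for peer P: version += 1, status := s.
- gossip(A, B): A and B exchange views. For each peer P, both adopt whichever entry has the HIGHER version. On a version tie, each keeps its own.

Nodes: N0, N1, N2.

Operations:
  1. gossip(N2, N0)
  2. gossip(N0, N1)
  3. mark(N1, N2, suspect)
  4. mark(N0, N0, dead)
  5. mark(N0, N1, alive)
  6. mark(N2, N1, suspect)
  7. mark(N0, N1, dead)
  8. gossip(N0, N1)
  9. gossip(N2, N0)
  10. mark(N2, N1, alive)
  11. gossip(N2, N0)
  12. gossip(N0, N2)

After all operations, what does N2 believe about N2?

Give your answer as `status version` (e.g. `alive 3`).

Answer: suspect 1

Derivation:
Op 1: gossip N2<->N0 -> N2.N0=(alive,v0) N2.N1=(alive,v0) N2.N2=(alive,v0) | N0.N0=(alive,v0) N0.N1=(alive,v0) N0.N2=(alive,v0)
Op 2: gossip N0<->N1 -> N0.N0=(alive,v0) N0.N1=(alive,v0) N0.N2=(alive,v0) | N1.N0=(alive,v0) N1.N1=(alive,v0) N1.N2=(alive,v0)
Op 3: N1 marks N2=suspect -> (suspect,v1)
Op 4: N0 marks N0=dead -> (dead,v1)
Op 5: N0 marks N1=alive -> (alive,v1)
Op 6: N2 marks N1=suspect -> (suspect,v1)
Op 7: N0 marks N1=dead -> (dead,v2)
Op 8: gossip N0<->N1 -> N0.N0=(dead,v1) N0.N1=(dead,v2) N0.N2=(suspect,v1) | N1.N0=(dead,v1) N1.N1=(dead,v2) N1.N2=(suspect,v1)
Op 9: gossip N2<->N0 -> N2.N0=(dead,v1) N2.N1=(dead,v2) N2.N2=(suspect,v1) | N0.N0=(dead,v1) N0.N1=(dead,v2) N0.N2=(suspect,v1)
Op 10: N2 marks N1=alive -> (alive,v3)
Op 11: gossip N2<->N0 -> N2.N0=(dead,v1) N2.N1=(alive,v3) N2.N2=(suspect,v1) | N0.N0=(dead,v1) N0.N1=(alive,v3) N0.N2=(suspect,v1)
Op 12: gossip N0<->N2 -> N0.N0=(dead,v1) N0.N1=(alive,v3) N0.N2=(suspect,v1) | N2.N0=(dead,v1) N2.N1=(alive,v3) N2.N2=(suspect,v1)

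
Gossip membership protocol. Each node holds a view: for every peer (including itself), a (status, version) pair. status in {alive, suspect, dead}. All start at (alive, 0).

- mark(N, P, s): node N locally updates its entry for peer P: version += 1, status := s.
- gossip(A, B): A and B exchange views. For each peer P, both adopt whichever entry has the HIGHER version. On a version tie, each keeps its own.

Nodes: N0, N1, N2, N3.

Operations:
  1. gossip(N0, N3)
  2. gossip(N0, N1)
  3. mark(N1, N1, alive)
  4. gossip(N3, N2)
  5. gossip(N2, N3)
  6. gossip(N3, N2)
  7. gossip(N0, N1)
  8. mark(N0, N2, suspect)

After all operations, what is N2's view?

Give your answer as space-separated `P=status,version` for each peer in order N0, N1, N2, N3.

Op 1: gossip N0<->N3 -> N0.N0=(alive,v0) N0.N1=(alive,v0) N0.N2=(alive,v0) N0.N3=(alive,v0) | N3.N0=(alive,v0) N3.N1=(alive,v0) N3.N2=(alive,v0) N3.N3=(alive,v0)
Op 2: gossip N0<->N1 -> N0.N0=(alive,v0) N0.N1=(alive,v0) N0.N2=(alive,v0) N0.N3=(alive,v0) | N1.N0=(alive,v0) N1.N1=(alive,v0) N1.N2=(alive,v0) N1.N3=(alive,v0)
Op 3: N1 marks N1=alive -> (alive,v1)
Op 4: gossip N3<->N2 -> N3.N0=(alive,v0) N3.N1=(alive,v0) N3.N2=(alive,v0) N3.N3=(alive,v0) | N2.N0=(alive,v0) N2.N1=(alive,v0) N2.N2=(alive,v0) N2.N3=(alive,v0)
Op 5: gossip N2<->N3 -> N2.N0=(alive,v0) N2.N1=(alive,v0) N2.N2=(alive,v0) N2.N3=(alive,v0) | N3.N0=(alive,v0) N3.N1=(alive,v0) N3.N2=(alive,v0) N3.N3=(alive,v0)
Op 6: gossip N3<->N2 -> N3.N0=(alive,v0) N3.N1=(alive,v0) N3.N2=(alive,v0) N3.N3=(alive,v0) | N2.N0=(alive,v0) N2.N1=(alive,v0) N2.N2=(alive,v0) N2.N3=(alive,v0)
Op 7: gossip N0<->N1 -> N0.N0=(alive,v0) N0.N1=(alive,v1) N0.N2=(alive,v0) N0.N3=(alive,v0) | N1.N0=(alive,v0) N1.N1=(alive,v1) N1.N2=(alive,v0) N1.N3=(alive,v0)
Op 8: N0 marks N2=suspect -> (suspect,v1)

Answer: N0=alive,0 N1=alive,0 N2=alive,0 N3=alive,0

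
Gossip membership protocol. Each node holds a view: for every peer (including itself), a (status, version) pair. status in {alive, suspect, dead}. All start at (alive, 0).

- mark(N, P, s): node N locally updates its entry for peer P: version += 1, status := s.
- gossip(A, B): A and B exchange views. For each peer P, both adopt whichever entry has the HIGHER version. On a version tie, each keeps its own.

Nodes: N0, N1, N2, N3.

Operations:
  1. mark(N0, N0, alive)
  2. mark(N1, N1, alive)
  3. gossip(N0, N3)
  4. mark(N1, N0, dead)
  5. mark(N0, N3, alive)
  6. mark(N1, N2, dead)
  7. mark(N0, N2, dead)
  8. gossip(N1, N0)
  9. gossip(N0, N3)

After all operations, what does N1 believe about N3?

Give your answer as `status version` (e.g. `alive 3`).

Op 1: N0 marks N0=alive -> (alive,v1)
Op 2: N1 marks N1=alive -> (alive,v1)
Op 3: gossip N0<->N3 -> N0.N0=(alive,v1) N0.N1=(alive,v0) N0.N2=(alive,v0) N0.N3=(alive,v0) | N3.N0=(alive,v1) N3.N1=(alive,v0) N3.N2=(alive,v0) N3.N3=(alive,v0)
Op 4: N1 marks N0=dead -> (dead,v1)
Op 5: N0 marks N3=alive -> (alive,v1)
Op 6: N1 marks N2=dead -> (dead,v1)
Op 7: N0 marks N2=dead -> (dead,v1)
Op 8: gossip N1<->N0 -> N1.N0=(dead,v1) N1.N1=(alive,v1) N1.N2=(dead,v1) N1.N3=(alive,v1) | N0.N0=(alive,v1) N0.N1=(alive,v1) N0.N2=(dead,v1) N0.N3=(alive,v1)
Op 9: gossip N0<->N3 -> N0.N0=(alive,v1) N0.N1=(alive,v1) N0.N2=(dead,v1) N0.N3=(alive,v1) | N3.N0=(alive,v1) N3.N1=(alive,v1) N3.N2=(dead,v1) N3.N3=(alive,v1)

Answer: alive 1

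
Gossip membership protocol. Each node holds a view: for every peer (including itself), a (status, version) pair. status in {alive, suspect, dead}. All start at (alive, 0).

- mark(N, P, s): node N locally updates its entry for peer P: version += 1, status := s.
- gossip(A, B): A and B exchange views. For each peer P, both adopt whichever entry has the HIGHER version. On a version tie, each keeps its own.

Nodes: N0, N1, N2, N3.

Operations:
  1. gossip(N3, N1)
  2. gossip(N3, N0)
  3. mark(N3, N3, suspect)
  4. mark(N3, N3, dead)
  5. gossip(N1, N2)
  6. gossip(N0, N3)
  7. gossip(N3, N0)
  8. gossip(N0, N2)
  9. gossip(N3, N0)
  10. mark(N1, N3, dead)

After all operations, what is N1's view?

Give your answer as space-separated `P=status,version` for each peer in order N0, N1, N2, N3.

Answer: N0=alive,0 N1=alive,0 N2=alive,0 N3=dead,1

Derivation:
Op 1: gossip N3<->N1 -> N3.N0=(alive,v0) N3.N1=(alive,v0) N3.N2=(alive,v0) N3.N3=(alive,v0) | N1.N0=(alive,v0) N1.N1=(alive,v0) N1.N2=(alive,v0) N1.N3=(alive,v0)
Op 2: gossip N3<->N0 -> N3.N0=(alive,v0) N3.N1=(alive,v0) N3.N2=(alive,v0) N3.N3=(alive,v0) | N0.N0=(alive,v0) N0.N1=(alive,v0) N0.N2=(alive,v0) N0.N3=(alive,v0)
Op 3: N3 marks N3=suspect -> (suspect,v1)
Op 4: N3 marks N3=dead -> (dead,v2)
Op 5: gossip N1<->N2 -> N1.N0=(alive,v0) N1.N1=(alive,v0) N1.N2=(alive,v0) N1.N3=(alive,v0) | N2.N0=(alive,v0) N2.N1=(alive,v0) N2.N2=(alive,v0) N2.N3=(alive,v0)
Op 6: gossip N0<->N3 -> N0.N0=(alive,v0) N0.N1=(alive,v0) N0.N2=(alive,v0) N0.N3=(dead,v2) | N3.N0=(alive,v0) N3.N1=(alive,v0) N3.N2=(alive,v0) N3.N3=(dead,v2)
Op 7: gossip N3<->N0 -> N3.N0=(alive,v0) N3.N1=(alive,v0) N3.N2=(alive,v0) N3.N3=(dead,v2) | N0.N0=(alive,v0) N0.N1=(alive,v0) N0.N2=(alive,v0) N0.N3=(dead,v2)
Op 8: gossip N0<->N2 -> N0.N0=(alive,v0) N0.N1=(alive,v0) N0.N2=(alive,v0) N0.N3=(dead,v2) | N2.N0=(alive,v0) N2.N1=(alive,v0) N2.N2=(alive,v0) N2.N3=(dead,v2)
Op 9: gossip N3<->N0 -> N3.N0=(alive,v0) N3.N1=(alive,v0) N3.N2=(alive,v0) N3.N3=(dead,v2) | N0.N0=(alive,v0) N0.N1=(alive,v0) N0.N2=(alive,v0) N0.N3=(dead,v2)
Op 10: N1 marks N3=dead -> (dead,v1)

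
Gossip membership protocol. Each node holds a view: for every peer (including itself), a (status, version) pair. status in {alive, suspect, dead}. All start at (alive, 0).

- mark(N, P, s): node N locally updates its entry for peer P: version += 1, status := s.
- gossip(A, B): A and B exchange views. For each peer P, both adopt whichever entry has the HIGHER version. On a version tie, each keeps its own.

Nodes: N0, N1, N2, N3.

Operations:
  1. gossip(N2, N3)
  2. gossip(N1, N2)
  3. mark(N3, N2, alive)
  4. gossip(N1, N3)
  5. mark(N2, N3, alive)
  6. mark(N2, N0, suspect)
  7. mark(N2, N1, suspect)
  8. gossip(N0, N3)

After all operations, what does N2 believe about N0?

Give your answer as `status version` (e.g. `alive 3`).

Answer: suspect 1

Derivation:
Op 1: gossip N2<->N3 -> N2.N0=(alive,v0) N2.N1=(alive,v0) N2.N2=(alive,v0) N2.N3=(alive,v0) | N3.N0=(alive,v0) N3.N1=(alive,v0) N3.N2=(alive,v0) N3.N3=(alive,v0)
Op 2: gossip N1<->N2 -> N1.N0=(alive,v0) N1.N1=(alive,v0) N1.N2=(alive,v0) N1.N3=(alive,v0) | N2.N0=(alive,v0) N2.N1=(alive,v0) N2.N2=(alive,v0) N2.N3=(alive,v0)
Op 3: N3 marks N2=alive -> (alive,v1)
Op 4: gossip N1<->N3 -> N1.N0=(alive,v0) N1.N1=(alive,v0) N1.N2=(alive,v1) N1.N3=(alive,v0) | N3.N0=(alive,v0) N3.N1=(alive,v0) N3.N2=(alive,v1) N3.N3=(alive,v0)
Op 5: N2 marks N3=alive -> (alive,v1)
Op 6: N2 marks N0=suspect -> (suspect,v1)
Op 7: N2 marks N1=suspect -> (suspect,v1)
Op 8: gossip N0<->N3 -> N0.N0=(alive,v0) N0.N1=(alive,v0) N0.N2=(alive,v1) N0.N3=(alive,v0) | N3.N0=(alive,v0) N3.N1=(alive,v0) N3.N2=(alive,v1) N3.N3=(alive,v0)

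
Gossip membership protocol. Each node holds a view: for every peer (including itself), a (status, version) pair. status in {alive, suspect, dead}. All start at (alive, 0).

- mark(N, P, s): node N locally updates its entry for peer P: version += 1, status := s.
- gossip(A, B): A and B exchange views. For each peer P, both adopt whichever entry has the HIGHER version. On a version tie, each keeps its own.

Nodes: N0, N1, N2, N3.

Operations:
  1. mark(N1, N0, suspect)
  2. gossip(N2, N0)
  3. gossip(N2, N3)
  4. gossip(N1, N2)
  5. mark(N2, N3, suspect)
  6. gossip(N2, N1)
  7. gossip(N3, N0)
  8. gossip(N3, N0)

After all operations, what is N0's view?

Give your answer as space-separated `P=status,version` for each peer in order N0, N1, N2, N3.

Op 1: N1 marks N0=suspect -> (suspect,v1)
Op 2: gossip N2<->N0 -> N2.N0=(alive,v0) N2.N1=(alive,v0) N2.N2=(alive,v0) N2.N3=(alive,v0) | N0.N0=(alive,v0) N0.N1=(alive,v0) N0.N2=(alive,v0) N0.N3=(alive,v0)
Op 3: gossip N2<->N3 -> N2.N0=(alive,v0) N2.N1=(alive,v0) N2.N2=(alive,v0) N2.N3=(alive,v0) | N3.N0=(alive,v0) N3.N1=(alive,v0) N3.N2=(alive,v0) N3.N3=(alive,v0)
Op 4: gossip N1<->N2 -> N1.N0=(suspect,v1) N1.N1=(alive,v0) N1.N2=(alive,v0) N1.N3=(alive,v0) | N2.N0=(suspect,v1) N2.N1=(alive,v0) N2.N2=(alive,v0) N2.N3=(alive,v0)
Op 5: N2 marks N3=suspect -> (suspect,v1)
Op 6: gossip N2<->N1 -> N2.N0=(suspect,v1) N2.N1=(alive,v0) N2.N2=(alive,v0) N2.N3=(suspect,v1) | N1.N0=(suspect,v1) N1.N1=(alive,v0) N1.N2=(alive,v0) N1.N3=(suspect,v1)
Op 7: gossip N3<->N0 -> N3.N0=(alive,v0) N3.N1=(alive,v0) N3.N2=(alive,v0) N3.N3=(alive,v0) | N0.N0=(alive,v0) N0.N1=(alive,v0) N0.N2=(alive,v0) N0.N3=(alive,v0)
Op 8: gossip N3<->N0 -> N3.N0=(alive,v0) N3.N1=(alive,v0) N3.N2=(alive,v0) N3.N3=(alive,v0) | N0.N0=(alive,v0) N0.N1=(alive,v0) N0.N2=(alive,v0) N0.N3=(alive,v0)

Answer: N0=alive,0 N1=alive,0 N2=alive,0 N3=alive,0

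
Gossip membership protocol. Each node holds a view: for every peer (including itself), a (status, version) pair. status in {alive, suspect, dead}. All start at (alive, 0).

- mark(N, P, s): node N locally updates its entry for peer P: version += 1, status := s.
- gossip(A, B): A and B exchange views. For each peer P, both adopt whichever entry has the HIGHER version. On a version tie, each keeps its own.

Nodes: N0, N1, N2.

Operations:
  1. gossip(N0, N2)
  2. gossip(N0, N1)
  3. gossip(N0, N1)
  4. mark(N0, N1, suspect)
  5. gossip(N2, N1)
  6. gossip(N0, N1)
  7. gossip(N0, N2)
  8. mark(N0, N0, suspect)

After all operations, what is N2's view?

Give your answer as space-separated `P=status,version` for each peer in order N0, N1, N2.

Answer: N0=alive,0 N1=suspect,1 N2=alive,0

Derivation:
Op 1: gossip N0<->N2 -> N0.N0=(alive,v0) N0.N1=(alive,v0) N0.N2=(alive,v0) | N2.N0=(alive,v0) N2.N1=(alive,v0) N2.N2=(alive,v0)
Op 2: gossip N0<->N1 -> N0.N0=(alive,v0) N0.N1=(alive,v0) N0.N2=(alive,v0) | N1.N0=(alive,v0) N1.N1=(alive,v0) N1.N2=(alive,v0)
Op 3: gossip N0<->N1 -> N0.N0=(alive,v0) N0.N1=(alive,v0) N0.N2=(alive,v0) | N1.N0=(alive,v0) N1.N1=(alive,v0) N1.N2=(alive,v0)
Op 4: N0 marks N1=suspect -> (suspect,v1)
Op 5: gossip N2<->N1 -> N2.N0=(alive,v0) N2.N1=(alive,v0) N2.N2=(alive,v0) | N1.N0=(alive,v0) N1.N1=(alive,v0) N1.N2=(alive,v0)
Op 6: gossip N0<->N1 -> N0.N0=(alive,v0) N0.N1=(suspect,v1) N0.N2=(alive,v0) | N1.N0=(alive,v0) N1.N1=(suspect,v1) N1.N2=(alive,v0)
Op 7: gossip N0<->N2 -> N0.N0=(alive,v0) N0.N1=(suspect,v1) N0.N2=(alive,v0) | N2.N0=(alive,v0) N2.N1=(suspect,v1) N2.N2=(alive,v0)
Op 8: N0 marks N0=suspect -> (suspect,v1)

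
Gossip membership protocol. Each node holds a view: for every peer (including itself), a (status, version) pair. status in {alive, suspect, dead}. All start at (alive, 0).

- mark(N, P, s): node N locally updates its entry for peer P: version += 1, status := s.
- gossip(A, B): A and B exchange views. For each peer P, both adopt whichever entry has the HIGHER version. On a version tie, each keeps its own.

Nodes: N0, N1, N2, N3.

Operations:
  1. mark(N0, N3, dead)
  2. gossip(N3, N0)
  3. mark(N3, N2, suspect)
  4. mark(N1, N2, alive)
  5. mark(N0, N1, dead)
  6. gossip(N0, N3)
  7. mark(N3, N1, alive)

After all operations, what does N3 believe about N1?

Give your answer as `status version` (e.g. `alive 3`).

Op 1: N0 marks N3=dead -> (dead,v1)
Op 2: gossip N3<->N0 -> N3.N0=(alive,v0) N3.N1=(alive,v0) N3.N2=(alive,v0) N3.N3=(dead,v1) | N0.N0=(alive,v0) N0.N1=(alive,v0) N0.N2=(alive,v0) N0.N3=(dead,v1)
Op 3: N3 marks N2=suspect -> (suspect,v1)
Op 4: N1 marks N2=alive -> (alive,v1)
Op 5: N0 marks N1=dead -> (dead,v1)
Op 6: gossip N0<->N3 -> N0.N0=(alive,v0) N0.N1=(dead,v1) N0.N2=(suspect,v1) N0.N3=(dead,v1) | N3.N0=(alive,v0) N3.N1=(dead,v1) N3.N2=(suspect,v1) N3.N3=(dead,v1)
Op 7: N3 marks N1=alive -> (alive,v2)

Answer: alive 2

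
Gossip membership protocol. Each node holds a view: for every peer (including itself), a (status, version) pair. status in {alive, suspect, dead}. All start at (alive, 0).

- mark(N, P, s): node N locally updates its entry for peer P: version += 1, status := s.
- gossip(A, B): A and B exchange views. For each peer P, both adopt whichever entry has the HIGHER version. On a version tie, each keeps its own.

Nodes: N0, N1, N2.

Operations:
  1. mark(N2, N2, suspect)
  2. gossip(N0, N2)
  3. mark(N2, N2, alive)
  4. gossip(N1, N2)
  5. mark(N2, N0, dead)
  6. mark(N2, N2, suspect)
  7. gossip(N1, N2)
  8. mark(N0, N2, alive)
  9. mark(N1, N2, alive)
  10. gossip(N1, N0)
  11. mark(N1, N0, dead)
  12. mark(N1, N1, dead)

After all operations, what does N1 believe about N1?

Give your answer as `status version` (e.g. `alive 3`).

Op 1: N2 marks N2=suspect -> (suspect,v1)
Op 2: gossip N0<->N2 -> N0.N0=(alive,v0) N0.N1=(alive,v0) N0.N2=(suspect,v1) | N2.N0=(alive,v0) N2.N1=(alive,v0) N2.N2=(suspect,v1)
Op 3: N2 marks N2=alive -> (alive,v2)
Op 4: gossip N1<->N2 -> N1.N0=(alive,v0) N1.N1=(alive,v0) N1.N2=(alive,v2) | N2.N0=(alive,v0) N2.N1=(alive,v0) N2.N2=(alive,v2)
Op 5: N2 marks N0=dead -> (dead,v1)
Op 6: N2 marks N2=suspect -> (suspect,v3)
Op 7: gossip N1<->N2 -> N1.N0=(dead,v1) N1.N1=(alive,v0) N1.N2=(suspect,v3) | N2.N0=(dead,v1) N2.N1=(alive,v0) N2.N2=(suspect,v3)
Op 8: N0 marks N2=alive -> (alive,v2)
Op 9: N1 marks N2=alive -> (alive,v4)
Op 10: gossip N1<->N0 -> N1.N0=(dead,v1) N1.N1=(alive,v0) N1.N2=(alive,v4) | N0.N0=(dead,v1) N0.N1=(alive,v0) N0.N2=(alive,v4)
Op 11: N1 marks N0=dead -> (dead,v2)
Op 12: N1 marks N1=dead -> (dead,v1)

Answer: dead 1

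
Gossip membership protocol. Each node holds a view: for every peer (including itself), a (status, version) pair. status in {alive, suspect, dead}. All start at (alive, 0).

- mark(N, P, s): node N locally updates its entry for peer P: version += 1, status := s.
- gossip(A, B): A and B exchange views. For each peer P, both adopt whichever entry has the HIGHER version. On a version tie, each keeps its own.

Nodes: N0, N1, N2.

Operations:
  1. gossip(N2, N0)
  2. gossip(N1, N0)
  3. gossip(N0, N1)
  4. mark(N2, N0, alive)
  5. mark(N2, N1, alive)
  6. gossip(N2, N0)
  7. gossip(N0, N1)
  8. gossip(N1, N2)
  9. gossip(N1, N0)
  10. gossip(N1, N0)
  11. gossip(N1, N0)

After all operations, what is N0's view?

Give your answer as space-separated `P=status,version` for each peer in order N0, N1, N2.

Op 1: gossip N2<->N0 -> N2.N0=(alive,v0) N2.N1=(alive,v0) N2.N2=(alive,v0) | N0.N0=(alive,v0) N0.N1=(alive,v0) N0.N2=(alive,v0)
Op 2: gossip N1<->N0 -> N1.N0=(alive,v0) N1.N1=(alive,v0) N1.N2=(alive,v0) | N0.N0=(alive,v0) N0.N1=(alive,v0) N0.N2=(alive,v0)
Op 3: gossip N0<->N1 -> N0.N0=(alive,v0) N0.N1=(alive,v0) N0.N2=(alive,v0) | N1.N0=(alive,v0) N1.N1=(alive,v0) N1.N2=(alive,v0)
Op 4: N2 marks N0=alive -> (alive,v1)
Op 5: N2 marks N1=alive -> (alive,v1)
Op 6: gossip N2<->N0 -> N2.N0=(alive,v1) N2.N1=(alive,v1) N2.N2=(alive,v0) | N0.N0=(alive,v1) N0.N1=(alive,v1) N0.N2=(alive,v0)
Op 7: gossip N0<->N1 -> N0.N0=(alive,v1) N0.N1=(alive,v1) N0.N2=(alive,v0) | N1.N0=(alive,v1) N1.N1=(alive,v1) N1.N2=(alive,v0)
Op 8: gossip N1<->N2 -> N1.N0=(alive,v1) N1.N1=(alive,v1) N1.N2=(alive,v0) | N2.N0=(alive,v1) N2.N1=(alive,v1) N2.N2=(alive,v0)
Op 9: gossip N1<->N0 -> N1.N0=(alive,v1) N1.N1=(alive,v1) N1.N2=(alive,v0) | N0.N0=(alive,v1) N0.N1=(alive,v1) N0.N2=(alive,v0)
Op 10: gossip N1<->N0 -> N1.N0=(alive,v1) N1.N1=(alive,v1) N1.N2=(alive,v0) | N0.N0=(alive,v1) N0.N1=(alive,v1) N0.N2=(alive,v0)
Op 11: gossip N1<->N0 -> N1.N0=(alive,v1) N1.N1=(alive,v1) N1.N2=(alive,v0) | N0.N0=(alive,v1) N0.N1=(alive,v1) N0.N2=(alive,v0)

Answer: N0=alive,1 N1=alive,1 N2=alive,0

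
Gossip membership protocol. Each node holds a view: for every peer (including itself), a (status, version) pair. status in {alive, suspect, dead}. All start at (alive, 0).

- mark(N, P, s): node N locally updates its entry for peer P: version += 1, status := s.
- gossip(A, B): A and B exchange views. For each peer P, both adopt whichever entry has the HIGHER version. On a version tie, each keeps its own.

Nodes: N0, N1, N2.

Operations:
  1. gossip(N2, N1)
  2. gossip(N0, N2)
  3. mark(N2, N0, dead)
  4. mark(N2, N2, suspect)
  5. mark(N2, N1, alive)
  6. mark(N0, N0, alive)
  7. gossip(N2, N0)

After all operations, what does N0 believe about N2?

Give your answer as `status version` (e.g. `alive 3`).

Answer: suspect 1

Derivation:
Op 1: gossip N2<->N1 -> N2.N0=(alive,v0) N2.N1=(alive,v0) N2.N2=(alive,v0) | N1.N0=(alive,v0) N1.N1=(alive,v0) N1.N2=(alive,v0)
Op 2: gossip N0<->N2 -> N0.N0=(alive,v0) N0.N1=(alive,v0) N0.N2=(alive,v0) | N2.N0=(alive,v0) N2.N1=(alive,v0) N2.N2=(alive,v0)
Op 3: N2 marks N0=dead -> (dead,v1)
Op 4: N2 marks N2=suspect -> (suspect,v1)
Op 5: N2 marks N1=alive -> (alive,v1)
Op 6: N0 marks N0=alive -> (alive,v1)
Op 7: gossip N2<->N0 -> N2.N0=(dead,v1) N2.N1=(alive,v1) N2.N2=(suspect,v1) | N0.N0=(alive,v1) N0.N1=(alive,v1) N0.N2=(suspect,v1)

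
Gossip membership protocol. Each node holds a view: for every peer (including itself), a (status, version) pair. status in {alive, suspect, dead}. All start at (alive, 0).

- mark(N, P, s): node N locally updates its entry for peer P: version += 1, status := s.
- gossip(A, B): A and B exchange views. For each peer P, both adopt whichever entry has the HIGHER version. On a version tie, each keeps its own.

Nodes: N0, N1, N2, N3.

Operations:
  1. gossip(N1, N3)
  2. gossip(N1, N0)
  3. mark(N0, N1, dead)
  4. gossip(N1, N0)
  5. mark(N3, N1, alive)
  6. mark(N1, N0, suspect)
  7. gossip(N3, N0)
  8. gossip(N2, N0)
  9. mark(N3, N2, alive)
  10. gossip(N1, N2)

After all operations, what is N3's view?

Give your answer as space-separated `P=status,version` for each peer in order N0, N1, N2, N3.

Answer: N0=alive,0 N1=alive,1 N2=alive,1 N3=alive,0

Derivation:
Op 1: gossip N1<->N3 -> N1.N0=(alive,v0) N1.N1=(alive,v0) N1.N2=(alive,v0) N1.N3=(alive,v0) | N3.N0=(alive,v0) N3.N1=(alive,v0) N3.N2=(alive,v0) N3.N3=(alive,v0)
Op 2: gossip N1<->N0 -> N1.N0=(alive,v0) N1.N1=(alive,v0) N1.N2=(alive,v0) N1.N3=(alive,v0) | N0.N0=(alive,v0) N0.N1=(alive,v0) N0.N2=(alive,v0) N0.N3=(alive,v0)
Op 3: N0 marks N1=dead -> (dead,v1)
Op 4: gossip N1<->N0 -> N1.N0=(alive,v0) N1.N1=(dead,v1) N1.N2=(alive,v0) N1.N3=(alive,v0) | N0.N0=(alive,v0) N0.N1=(dead,v1) N0.N2=(alive,v0) N0.N3=(alive,v0)
Op 5: N3 marks N1=alive -> (alive,v1)
Op 6: N1 marks N0=suspect -> (suspect,v1)
Op 7: gossip N3<->N0 -> N3.N0=(alive,v0) N3.N1=(alive,v1) N3.N2=(alive,v0) N3.N3=(alive,v0) | N0.N0=(alive,v0) N0.N1=(dead,v1) N0.N2=(alive,v0) N0.N3=(alive,v0)
Op 8: gossip N2<->N0 -> N2.N0=(alive,v0) N2.N1=(dead,v1) N2.N2=(alive,v0) N2.N3=(alive,v0) | N0.N0=(alive,v0) N0.N1=(dead,v1) N0.N2=(alive,v0) N0.N3=(alive,v0)
Op 9: N3 marks N2=alive -> (alive,v1)
Op 10: gossip N1<->N2 -> N1.N0=(suspect,v1) N1.N1=(dead,v1) N1.N2=(alive,v0) N1.N3=(alive,v0) | N2.N0=(suspect,v1) N2.N1=(dead,v1) N2.N2=(alive,v0) N2.N3=(alive,v0)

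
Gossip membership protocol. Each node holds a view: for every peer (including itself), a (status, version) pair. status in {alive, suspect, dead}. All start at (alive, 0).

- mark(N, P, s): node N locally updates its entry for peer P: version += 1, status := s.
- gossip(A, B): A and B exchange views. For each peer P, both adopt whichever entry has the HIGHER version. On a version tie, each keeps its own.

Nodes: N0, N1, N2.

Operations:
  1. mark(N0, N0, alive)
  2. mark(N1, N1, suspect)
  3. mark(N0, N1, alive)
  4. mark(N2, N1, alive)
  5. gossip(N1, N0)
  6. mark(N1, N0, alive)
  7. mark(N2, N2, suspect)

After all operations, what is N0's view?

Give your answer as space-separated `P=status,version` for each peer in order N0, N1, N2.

Op 1: N0 marks N0=alive -> (alive,v1)
Op 2: N1 marks N1=suspect -> (suspect,v1)
Op 3: N0 marks N1=alive -> (alive,v1)
Op 4: N2 marks N1=alive -> (alive,v1)
Op 5: gossip N1<->N0 -> N1.N0=(alive,v1) N1.N1=(suspect,v1) N1.N2=(alive,v0) | N0.N0=(alive,v1) N0.N1=(alive,v1) N0.N2=(alive,v0)
Op 6: N1 marks N0=alive -> (alive,v2)
Op 7: N2 marks N2=suspect -> (suspect,v1)

Answer: N0=alive,1 N1=alive,1 N2=alive,0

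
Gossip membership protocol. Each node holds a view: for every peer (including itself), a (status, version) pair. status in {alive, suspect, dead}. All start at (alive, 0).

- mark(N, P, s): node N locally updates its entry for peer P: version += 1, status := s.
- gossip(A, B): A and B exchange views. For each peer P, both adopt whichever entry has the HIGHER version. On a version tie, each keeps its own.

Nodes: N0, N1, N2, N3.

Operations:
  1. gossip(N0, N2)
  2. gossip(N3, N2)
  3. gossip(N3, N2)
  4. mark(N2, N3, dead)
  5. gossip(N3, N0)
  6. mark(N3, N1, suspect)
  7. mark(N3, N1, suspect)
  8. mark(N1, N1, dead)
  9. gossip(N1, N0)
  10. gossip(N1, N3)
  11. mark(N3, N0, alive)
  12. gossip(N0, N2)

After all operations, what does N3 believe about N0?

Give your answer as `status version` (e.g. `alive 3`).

Op 1: gossip N0<->N2 -> N0.N0=(alive,v0) N0.N1=(alive,v0) N0.N2=(alive,v0) N0.N3=(alive,v0) | N2.N0=(alive,v0) N2.N1=(alive,v0) N2.N2=(alive,v0) N2.N3=(alive,v0)
Op 2: gossip N3<->N2 -> N3.N0=(alive,v0) N3.N1=(alive,v0) N3.N2=(alive,v0) N3.N3=(alive,v0) | N2.N0=(alive,v0) N2.N1=(alive,v0) N2.N2=(alive,v0) N2.N3=(alive,v0)
Op 3: gossip N3<->N2 -> N3.N0=(alive,v0) N3.N1=(alive,v0) N3.N2=(alive,v0) N3.N3=(alive,v0) | N2.N0=(alive,v0) N2.N1=(alive,v0) N2.N2=(alive,v0) N2.N3=(alive,v0)
Op 4: N2 marks N3=dead -> (dead,v1)
Op 5: gossip N3<->N0 -> N3.N0=(alive,v0) N3.N1=(alive,v0) N3.N2=(alive,v0) N3.N3=(alive,v0) | N0.N0=(alive,v0) N0.N1=(alive,v0) N0.N2=(alive,v0) N0.N3=(alive,v0)
Op 6: N3 marks N1=suspect -> (suspect,v1)
Op 7: N3 marks N1=suspect -> (suspect,v2)
Op 8: N1 marks N1=dead -> (dead,v1)
Op 9: gossip N1<->N0 -> N1.N0=(alive,v0) N1.N1=(dead,v1) N1.N2=(alive,v0) N1.N3=(alive,v0) | N0.N0=(alive,v0) N0.N1=(dead,v1) N0.N2=(alive,v0) N0.N3=(alive,v0)
Op 10: gossip N1<->N3 -> N1.N0=(alive,v0) N1.N1=(suspect,v2) N1.N2=(alive,v0) N1.N3=(alive,v0) | N3.N0=(alive,v0) N3.N1=(suspect,v2) N3.N2=(alive,v0) N3.N3=(alive,v0)
Op 11: N3 marks N0=alive -> (alive,v1)
Op 12: gossip N0<->N2 -> N0.N0=(alive,v0) N0.N1=(dead,v1) N0.N2=(alive,v0) N0.N3=(dead,v1) | N2.N0=(alive,v0) N2.N1=(dead,v1) N2.N2=(alive,v0) N2.N3=(dead,v1)

Answer: alive 1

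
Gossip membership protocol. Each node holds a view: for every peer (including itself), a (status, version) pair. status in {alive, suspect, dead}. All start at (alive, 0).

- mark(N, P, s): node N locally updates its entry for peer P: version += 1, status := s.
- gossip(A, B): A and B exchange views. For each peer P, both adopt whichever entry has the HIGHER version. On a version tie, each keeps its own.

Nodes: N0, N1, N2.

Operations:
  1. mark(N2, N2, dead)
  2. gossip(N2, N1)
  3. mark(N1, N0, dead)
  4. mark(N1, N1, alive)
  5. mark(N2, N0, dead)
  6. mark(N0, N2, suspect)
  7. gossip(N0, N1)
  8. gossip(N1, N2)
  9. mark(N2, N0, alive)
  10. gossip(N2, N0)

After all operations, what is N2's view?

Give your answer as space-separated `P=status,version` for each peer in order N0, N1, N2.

Answer: N0=alive,2 N1=alive,1 N2=dead,1

Derivation:
Op 1: N2 marks N2=dead -> (dead,v1)
Op 2: gossip N2<->N1 -> N2.N0=(alive,v0) N2.N1=(alive,v0) N2.N2=(dead,v1) | N1.N0=(alive,v0) N1.N1=(alive,v0) N1.N2=(dead,v1)
Op 3: N1 marks N0=dead -> (dead,v1)
Op 4: N1 marks N1=alive -> (alive,v1)
Op 5: N2 marks N0=dead -> (dead,v1)
Op 6: N0 marks N2=suspect -> (suspect,v1)
Op 7: gossip N0<->N1 -> N0.N0=(dead,v1) N0.N1=(alive,v1) N0.N2=(suspect,v1) | N1.N0=(dead,v1) N1.N1=(alive,v1) N1.N2=(dead,v1)
Op 8: gossip N1<->N2 -> N1.N0=(dead,v1) N1.N1=(alive,v1) N1.N2=(dead,v1) | N2.N0=(dead,v1) N2.N1=(alive,v1) N2.N2=(dead,v1)
Op 9: N2 marks N0=alive -> (alive,v2)
Op 10: gossip N2<->N0 -> N2.N0=(alive,v2) N2.N1=(alive,v1) N2.N2=(dead,v1) | N0.N0=(alive,v2) N0.N1=(alive,v1) N0.N2=(suspect,v1)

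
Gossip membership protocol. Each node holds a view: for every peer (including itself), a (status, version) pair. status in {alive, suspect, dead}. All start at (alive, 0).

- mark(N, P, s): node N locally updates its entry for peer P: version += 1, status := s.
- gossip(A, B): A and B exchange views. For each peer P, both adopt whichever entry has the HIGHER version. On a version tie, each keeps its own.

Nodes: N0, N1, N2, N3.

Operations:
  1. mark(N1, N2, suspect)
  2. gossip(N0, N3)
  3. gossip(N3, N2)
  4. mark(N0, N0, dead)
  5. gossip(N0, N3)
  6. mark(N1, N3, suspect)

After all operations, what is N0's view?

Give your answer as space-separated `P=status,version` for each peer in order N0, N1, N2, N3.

Op 1: N1 marks N2=suspect -> (suspect,v1)
Op 2: gossip N0<->N3 -> N0.N0=(alive,v0) N0.N1=(alive,v0) N0.N2=(alive,v0) N0.N3=(alive,v0) | N3.N0=(alive,v0) N3.N1=(alive,v0) N3.N2=(alive,v0) N3.N3=(alive,v0)
Op 3: gossip N3<->N2 -> N3.N0=(alive,v0) N3.N1=(alive,v0) N3.N2=(alive,v0) N3.N3=(alive,v0) | N2.N0=(alive,v0) N2.N1=(alive,v0) N2.N2=(alive,v0) N2.N3=(alive,v0)
Op 4: N0 marks N0=dead -> (dead,v1)
Op 5: gossip N0<->N3 -> N0.N0=(dead,v1) N0.N1=(alive,v0) N0.N2=(alive,v0) N0.N3=(alive,v0) | N3.N0=(dead,v1) N3.N1=(alive,v0) N3.N2=(alive,v0) N3.N3=(alive,v0)
Op 6: N1 marks N3=suspect -> (suspect,v1)

Answer: N0=dead,1 N1=alive,0 N2=alive,0 N3=alive,0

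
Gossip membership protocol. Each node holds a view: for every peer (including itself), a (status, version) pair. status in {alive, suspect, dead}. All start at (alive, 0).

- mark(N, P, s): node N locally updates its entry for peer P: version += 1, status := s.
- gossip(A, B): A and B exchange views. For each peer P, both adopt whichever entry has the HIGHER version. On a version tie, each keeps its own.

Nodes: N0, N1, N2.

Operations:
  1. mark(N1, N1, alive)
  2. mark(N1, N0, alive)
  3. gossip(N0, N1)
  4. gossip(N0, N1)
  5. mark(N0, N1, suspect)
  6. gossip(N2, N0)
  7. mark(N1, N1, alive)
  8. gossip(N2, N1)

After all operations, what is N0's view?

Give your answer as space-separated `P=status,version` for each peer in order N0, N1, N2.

Answer: N0=alive,1 N1=suspect,2 N2=alive,0

Derivation:
Op 1: N1 marks N1=alive -> (alive,v1)
Op 2: N1 marks N0=alive -> (alive,v1)
Op 3: gossip N0<->N1 -> N0.N0=(alive,v1) N0.N1=(alive,v1) N0.N2=(alive,v0) | N1.N0=(alive,v1) N1.N1=(alive,v1) N1.N2=(alive,v0)
Op 4: gossip N0<->N1 -> N0.N0=(alive,v1) N0.N1=(alive,v1) N0.N2=(alive,v0) | N1.N0=(alive,v1) N1.N1=(alive,v1) N1.N2=(alive,v0)
Op 5: N0 marks N1=suspect -> (suspect,v2)
Op 6: gossip N2<->N0 -> N2.N0=(alive,v1) N2.N1=(suspect,v2) N2.N2=(alive,v0) | N0.N0=(alive,v1) N0.N1=(suspect,v2) N0.N2=(alive,v0)
Op 7: N1 marks N1=alive -> (alive,v2)
Op 8: gossip N2<->N1 -> N2.N0=(alive,v1) N2.N1=(suspect,v2) N2.N2=(alive,v0) | N1.N0=(alive,v1) N1.N1=(alive,v2) N1.N2=(alive,v0)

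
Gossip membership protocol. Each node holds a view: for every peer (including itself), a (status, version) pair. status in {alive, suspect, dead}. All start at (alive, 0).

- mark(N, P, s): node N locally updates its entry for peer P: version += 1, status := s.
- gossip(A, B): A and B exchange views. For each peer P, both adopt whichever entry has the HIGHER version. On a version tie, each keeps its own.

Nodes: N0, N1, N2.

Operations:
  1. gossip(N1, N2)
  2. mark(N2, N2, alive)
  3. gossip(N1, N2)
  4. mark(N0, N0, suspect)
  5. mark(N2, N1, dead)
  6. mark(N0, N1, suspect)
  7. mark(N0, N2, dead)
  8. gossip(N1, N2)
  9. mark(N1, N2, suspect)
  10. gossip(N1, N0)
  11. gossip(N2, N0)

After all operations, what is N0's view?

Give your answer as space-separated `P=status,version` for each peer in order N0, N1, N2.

Answer: N0=suspect,1 N1=suspect,1 N2=suspect,2

Derivation:
Op 1: gossip N1<->N2 -> N1.N0=(alive,v0) N1.N1=(alive,v0) N1.N2=(alive,v0) | N2.N0=(alive,v0) N2.N1=(alive,v0) N2.N2=(alive,v0)
Op 2: N2 marks N2=alive -> (alive,v1)
Op 3: gossip N1<->N2 -> N1.N0=(alive,v0) N1.N1=(alive,v0) N1.N2=(alive,v1) | N2.N0=(alive,v0) N2.N1=(alive,v0) N2.N2=(alive,v1)
Op 4: N0 marks N0=suspect -> (suspect,v1)
Op 5: N2 marks N1=dead -> (dead,v1)
Op 6: N0 marks N1=suspect -> (suspect,v1)
Op 7: N0 marks N2=dead -> (dead,v1)
Op 8: gossip N1<->N2 -> N1.N0=(alive,v0) N1.N1=(dead,v1) N1.N2=(alive,v1) | N2.N0=(alive,v0) N2.N1=(dead,v1) N2.N2=(alive,v1)
Op 9: N1 marks N2=suspect -> (suspect,v2)
Op 10: gossip N1<->N0 -> N1.N0=(suspect,v1) N1.N1=(dead,v1) N1.N2=(suspect,v2) | N0.N0=(suspect,v1) N0.N1=(suspect,v1) N0.N2=(suspect,v2)
Op 11: gossip N2<->N0 -> N2.N0=(suspect,v1) N2.N1=(dead,v1) N2.N2=(suspect,v2) | N0.N0=(suspect,v1) N0.N1=(suspect,v1) N0.N2=(suspect,v2)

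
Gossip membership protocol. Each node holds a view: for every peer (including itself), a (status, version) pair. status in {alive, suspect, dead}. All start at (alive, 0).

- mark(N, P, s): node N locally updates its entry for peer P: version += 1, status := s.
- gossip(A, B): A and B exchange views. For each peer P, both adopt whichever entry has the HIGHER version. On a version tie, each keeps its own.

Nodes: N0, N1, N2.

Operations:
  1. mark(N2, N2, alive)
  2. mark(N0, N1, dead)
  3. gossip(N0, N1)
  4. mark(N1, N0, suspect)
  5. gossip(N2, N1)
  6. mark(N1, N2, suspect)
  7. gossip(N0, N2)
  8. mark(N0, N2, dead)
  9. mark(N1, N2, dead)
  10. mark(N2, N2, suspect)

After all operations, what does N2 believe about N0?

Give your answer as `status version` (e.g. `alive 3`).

Answer: suspect 1

Derivation:
Op 1: N2 marks N2=alive -> (alive,v1)
Op 2: N0 marks N1=dead -> (dead,v1)
Op 3: gossip N0<->N1 -> N0.N0=(alive,v0) N0.N1=(dead,v1) N0.N2=(alive,v0) | N1.N0=(alive,v0) N1.N1=(dead,v1) N1.N2=(alive,v0)
Op 4: N1 marks N0=suspect -> (suspect,v1)
Op 5: gossip N2<->N1 -> N2.N0=(suspect,v1) N2.N1=(dead,v1) N2.N2=(alive,v1) | N1.N0=(suspect,v1) N1.N1=(dead,v1) N1.N2=(alive,v1)
Op 6: N1 marks N2=suspect -> (suspect,v2)
Op 7: gossip N0<->N2 -> N0.N0=(suspect,v1) N0.N1=(dead,v1) N0.N2=(alive,v1) | N2.N0=(suspect,v1) N2.N1=(dead,v1) N2.N2=(alive,v1)
Op 8: N0 marks N2=dead -> (dead,v2)
Op 9: N1 marks N2=dead -> (dead,v3)
Op 10: N2 marks N2=suspect -> (suspect,v2)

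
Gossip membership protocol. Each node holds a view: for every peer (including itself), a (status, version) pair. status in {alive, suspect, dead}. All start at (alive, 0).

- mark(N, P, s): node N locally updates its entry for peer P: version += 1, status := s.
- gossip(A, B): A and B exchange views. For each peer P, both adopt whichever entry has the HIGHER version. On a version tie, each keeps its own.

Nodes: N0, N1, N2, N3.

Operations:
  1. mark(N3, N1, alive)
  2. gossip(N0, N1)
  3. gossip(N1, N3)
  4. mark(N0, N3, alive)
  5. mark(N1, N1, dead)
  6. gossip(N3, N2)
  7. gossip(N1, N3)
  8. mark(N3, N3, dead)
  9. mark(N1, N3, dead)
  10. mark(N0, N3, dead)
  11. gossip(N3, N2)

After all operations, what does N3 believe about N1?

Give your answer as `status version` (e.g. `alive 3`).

Answer: dead 2

Derivation:
Op 1: N3 marks N1=alive -> (alive,v1)
Op 2: gossip N0<->N1 -> N0.N0=(alive,v0) N0.N1=(alive,v0) N0.N2=(alive,v0) N0.N3=(alive,v0) | N1.N0=(alive,v0) N1.N1=(alive,v0) N1.N2=(alive,v0) N1.N3=(alive,v0)
Op 3: gossip N1<->N3 -> N1.N0=(alive,v0) N1.N1=(alive,v1) N1.N2=(alive,v0) N1.N3=(alive,v0) | N3.N0=(alive,v0) N3.N1=(alive,v1) N3.N2=(alive,v0) N3.N3=(alive,v0)
Op 4: N0 marks N3=alive -> (alive,v1)
Op 5: N1 marks N1=dead -> (dead,v2)
Op 6: gossip N3<->N2 -> N3.N0=(alive,v0) N3.N1=(alive,v1) N3.N2=(alive,v0) N3.N3=(alive,v0) | N2.N0=(alive,v0) N2.N1=(alive,v1) N2.N2=(alive,v0) N2.N3=(alive,v0)
Op 7: gossip N1<->N3 -> N1.N0=(alive,v0) N1.N1=(dead,v2) N1.N2=(alive,v0) N1.N3=(alive,v0) | N3.N0=(alive,v0) N3.N1=(dead,v2) N3.N2=(alive,v0) N3.N3=(alive,v0)
Op 8: N3 marks N3=dead -> (dead,v1)
Op 9: N1 marks N3=dead -> (dead,v1)
Op 10: N0 marks N3=dead -> (dead,v2)
Op 11: gossip N3<->N2 -> N3.N0=(alive,v0) N3.N1=(dead,v2) N3.N2=(alive,v0) N3.N3=(dead,v1) | N2.N0=(alive,v0) N2.N1=(dead,v2) N2.N2=(alive,v0) N2.N3=(dead,v1)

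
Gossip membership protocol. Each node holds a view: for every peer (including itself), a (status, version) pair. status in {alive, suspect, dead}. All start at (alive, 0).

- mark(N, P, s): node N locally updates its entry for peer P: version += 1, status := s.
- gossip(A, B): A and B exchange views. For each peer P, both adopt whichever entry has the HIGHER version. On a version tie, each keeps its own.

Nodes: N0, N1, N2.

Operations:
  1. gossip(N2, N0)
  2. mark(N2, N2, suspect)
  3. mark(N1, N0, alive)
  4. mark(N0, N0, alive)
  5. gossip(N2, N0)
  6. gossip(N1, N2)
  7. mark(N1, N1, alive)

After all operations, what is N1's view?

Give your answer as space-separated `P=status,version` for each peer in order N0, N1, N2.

Answer: N0=alive,1 N1=alive,1 N2=suspect,1

Derivation:
Op 1: gossip N2<->N0 -> N2.N0=(alive,v0) N2.N1=(alive,v0) N2.N2=(alive,v0) | N0.N0=(alive,v0) N0.N1=(alive,v0) N0.N2=(alive,v0)
Op 2: N2 marks N2=suspect -> (suspect,v1)
Op 3: N1 marks N0=alive -> (alive,v1)
Op 4: N0 marks N0=alive -> (alive,v1)
Op 5: gossip N2<->N0 -> N2.N0=(alive,v1) N2.N1=(alive,v0) N2.N2=(suspect,v1) | N0.N0=(alive,v1) N0.N1=(alive,v0) N0.N2=(suspect,v1)
Op 6: gossip N1<->N2 -> N1.N0=(alive,v1) N1.N1=(alive,v0) N1.N2=(suspect,v1) | N2.N0=(alive,v1) N2.N1=(alive,v0) N2.N2=(suspect,v1)
Op 7: N1 marks N1=alive -> (alive,v1)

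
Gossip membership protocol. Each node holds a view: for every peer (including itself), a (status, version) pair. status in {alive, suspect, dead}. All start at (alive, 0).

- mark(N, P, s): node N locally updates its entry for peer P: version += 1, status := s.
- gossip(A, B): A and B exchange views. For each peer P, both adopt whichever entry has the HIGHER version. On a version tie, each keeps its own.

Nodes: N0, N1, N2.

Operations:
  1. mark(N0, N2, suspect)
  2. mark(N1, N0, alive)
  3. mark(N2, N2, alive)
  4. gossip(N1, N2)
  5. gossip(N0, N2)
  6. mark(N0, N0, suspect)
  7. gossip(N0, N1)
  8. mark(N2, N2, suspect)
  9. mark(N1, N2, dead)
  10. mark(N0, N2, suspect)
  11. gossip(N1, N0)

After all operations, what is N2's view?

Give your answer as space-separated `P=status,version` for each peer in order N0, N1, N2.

Answer: N0=alive,1 N1=alive,0 N2=suspect,2

Derivation:
Op 1: N0 marks N2=suspect -> (suspect,v1)
Op 2: N1 marks N0=alive -> (alive,v1)
Op 3: N2 marks N2=alive -> (alive,v1)
Op 4: gossip N1<->N2 -> N1.N0=(alive,v1) N1.N1=(alive,v0) N1.N2=(alive,v1) | N2.N0=(alive,v1) N2.N1=(alive,v0) N2.N2=(alive,v1)
Op 5: gossip N0<->N2 -> N0.N0=(alive,v1) N0.N1=(alive,v0) N0.N2=(suspect,v1) | N2.N0=(alive,v1) N2.N1=(alive,v0) N2.N2=(alive,v1)
Op 6: N0 marks N0=suspect -> (suspect,v2)
Op 7: gossip N0<->N1 -> N0.N0=(suspect,v2) N0.N1=(alive,v0) N0.N2=(suspect,v1) | N1.N0=(suspect,v2) N1.N1=(alive,v0) N1.N2=(alive,v1)
Op 8: N2 marks N2=suspect -> (suspect,v2)
Op 9: N1 marks N2=dead -> (dead,v2)
Op 10: N0 marks N2=suspect -> (suspect,v2)
Op 11: gossip N1<->N0 -> N1.N0=(suspect,v2) N1.N1=(alive,v0) N1.N2=(dead,v2) | N0.N0=(suspect,v2) N0.N1=(alive,v0) N0.N2=(suspect,v2)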